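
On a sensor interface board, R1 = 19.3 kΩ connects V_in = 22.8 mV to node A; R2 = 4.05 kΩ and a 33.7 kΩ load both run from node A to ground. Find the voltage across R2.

R2 ‖ R_L = (4.05 × 33.7)/(4.05 + 33.7) = 3.615 kΩ.
Voltage divider with the loaded lower leg: V_out = 22.8 × 3.615/(19.3 + 3.615) = 22.8 × 0.1578 = 3.597 mV.
(Unloaded it would be 3.95 mV; the load pulls it down.)

V_out ≈ 3.60 mV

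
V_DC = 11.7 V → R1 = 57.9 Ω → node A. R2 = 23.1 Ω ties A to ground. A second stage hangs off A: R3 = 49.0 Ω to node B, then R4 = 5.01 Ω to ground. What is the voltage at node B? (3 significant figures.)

V_B ≈ 0.237 V

Node A sees R2 in parallel with the series input of stage 2, R3 + R4 = 54.01 Ω.
R2 ‖ (R3+R4) = 16.18 Ω.
First divider: V_A = V_DC · 16.18/(57.9 + 16.18) = 2.555 V.
Then the unloaded second divider: V_B = V_A × R4/(R3+R4) = 2.555 × 0.09276 = 0.2370 V.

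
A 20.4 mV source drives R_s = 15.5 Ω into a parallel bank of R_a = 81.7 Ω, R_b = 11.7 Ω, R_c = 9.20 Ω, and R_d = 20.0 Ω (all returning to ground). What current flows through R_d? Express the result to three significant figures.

Parallel bank: R_p = 1/(1/81.7 + 1/11.7 + 1/9.20 + 1/20.0) = 3.900 Ω.
V_A = 20.4 × 3.900/19.40 = 4.101 mV.
Branch current I = V_A/R_d = 4.101/20.0 = 0.2051 mA.
(Check via current divider: I_total = 1.052 mA; share G_k/ΣG = 0.1950 → same result.)

I ≈ 0.205 mA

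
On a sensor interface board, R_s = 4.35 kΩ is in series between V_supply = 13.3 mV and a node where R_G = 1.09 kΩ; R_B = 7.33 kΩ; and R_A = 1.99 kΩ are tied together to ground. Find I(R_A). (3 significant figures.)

I ≈ 0.860 µA

Combine the parallel branches: R_p = (1/1.09 + 1/7.33 + 1/1.99)⁻¹ = 0.6425 kΩ.
Node voltage V_A = V_supply · R_p/(R_s + R_p) = 13.3 × 0.1287 = 1.712 mV.
I(R_A) = V_A / R_A = 1.712/1.99 = 0.8601 µA.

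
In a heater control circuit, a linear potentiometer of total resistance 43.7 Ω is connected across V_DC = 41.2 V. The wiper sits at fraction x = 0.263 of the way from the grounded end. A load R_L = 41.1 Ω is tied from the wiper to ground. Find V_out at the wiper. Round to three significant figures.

V_out ≈ 8.98 V

The pot divides into 32.21 Ω above the wiper and 11.49 Ω below.
Lower segment in parallel with the load: 11.49 ‖ 41.1 = 8.982 Ω.
Then V_out = V_DC · 8.982/(32.21 + 8.982) = 8.984 V.
(Unloaded: V_out = x·V_DC = 10.8 V.)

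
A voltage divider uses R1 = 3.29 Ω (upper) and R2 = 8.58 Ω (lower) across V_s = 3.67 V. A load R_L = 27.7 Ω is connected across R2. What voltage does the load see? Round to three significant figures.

V_out ≈ 2.44 V

The load sits in parallel with R2, giving an effective lower resistance R2' = R2·R_L/(R2+R_L) = 6.551 Ω.
Voltage divider with the loaded lower leg: V_out = 3.67 × 6.551/(3.29 + 6.551) = 3.67 × 0.6657 = 2.443 V.
(Unloaded it would be 2.65 V; the load pulls it down.)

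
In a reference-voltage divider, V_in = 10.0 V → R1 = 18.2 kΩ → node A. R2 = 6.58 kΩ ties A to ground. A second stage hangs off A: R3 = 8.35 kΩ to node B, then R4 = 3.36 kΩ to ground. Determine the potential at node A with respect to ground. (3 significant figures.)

Looking into the second stage from A: R3 + R4 = 11.71 kΩ appears in parallel with R2.
Effective lower resistance at A: R2 ‖ 11.71 = 4.213 kΩ.
First divider: V_A = V_in · 4.213/(18.2 + 4.213) = 1.880 V.

V_A ≈ 1.88 V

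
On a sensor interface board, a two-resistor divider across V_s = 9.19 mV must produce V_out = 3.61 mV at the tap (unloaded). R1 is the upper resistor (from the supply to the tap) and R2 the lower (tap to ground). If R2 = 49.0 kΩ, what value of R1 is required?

V_out/V_s = R2/(R1+R2) = 0.3928.
So R1 = R2 · (V_s/V_out − 1) = 49.0 × (9.19/3.61 − 1) = 49.0 × 1.546 = 75.74 kΩ.

R1 ≈ 75.7 kΩ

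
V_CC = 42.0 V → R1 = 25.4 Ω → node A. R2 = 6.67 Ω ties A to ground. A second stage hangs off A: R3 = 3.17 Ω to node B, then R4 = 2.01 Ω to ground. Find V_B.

V_B ≈ 1.68 V

Looking into the second stage from A: R3 + R4 = 5.180 Ω appears in parallel with R2.
R2 ‖ (R3+R4) = 2.916 Ω.
V_A = 42.0 × 2.916/(25.4 + 2.916) = 4.325 V.
V_B = V_A × 0.3880 = 1.678 V.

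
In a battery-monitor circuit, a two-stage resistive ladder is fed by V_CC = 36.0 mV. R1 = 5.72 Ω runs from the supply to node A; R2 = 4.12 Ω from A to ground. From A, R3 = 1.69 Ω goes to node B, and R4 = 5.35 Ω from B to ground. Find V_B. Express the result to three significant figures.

The second stage (R3 + R4 = 7.040 Ω) loads node A in parallel with R2.
R2 ‖ (R3+R4) = 2.599 Ω.
So V_A = 36.0 × 0.3124 = 11.25 mV.
V_B = V_A × 0.7599 = 8.547 mV.

V_B ≈ 8.55 mV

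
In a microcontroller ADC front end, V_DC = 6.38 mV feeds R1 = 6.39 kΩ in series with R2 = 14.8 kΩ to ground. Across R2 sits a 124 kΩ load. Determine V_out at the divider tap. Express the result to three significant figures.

First combine the lower leg with the load: R2 ‖ R_L = 13.22 kΩ.
Then V_out = V_DC · R2'/(R1 + R2') = 6.38 × 13.22/19.61 = 4.301 mV.
(Unloaded it would be 4.46 mV; the load pulls it down.)

V_out ≈ 4.30 mV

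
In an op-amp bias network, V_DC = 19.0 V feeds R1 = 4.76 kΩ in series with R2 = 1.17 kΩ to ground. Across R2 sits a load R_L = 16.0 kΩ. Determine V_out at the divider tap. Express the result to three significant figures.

First combine the lower leg with the load: R2 ‖ R_L = 1.090 kΩ.
Voltage divider with the loaded lower leg: V_out = 19.0 × 1.090/(4.76 + 1.090) = 19.0 × 0.1864 = 3.541 V.

V_out ≈ 3.54 V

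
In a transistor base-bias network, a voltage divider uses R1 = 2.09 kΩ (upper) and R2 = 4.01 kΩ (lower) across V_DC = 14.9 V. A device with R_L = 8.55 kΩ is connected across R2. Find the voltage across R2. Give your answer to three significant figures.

R2 ‖ R_L = (4.01 × 8.55)/(4.01 + 8.55) = 2.730 kΩ.
Now apply the divider: V_out = 14.9 × 0.5664 = 8.439 V.
(Unloaded it would be 9.79 V; the load pulls it down.)

V_out ≈ 8.44 V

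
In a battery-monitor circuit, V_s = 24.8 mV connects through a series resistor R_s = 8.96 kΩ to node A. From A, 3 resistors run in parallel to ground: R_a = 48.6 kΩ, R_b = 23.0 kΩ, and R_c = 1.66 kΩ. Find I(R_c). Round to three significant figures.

I ≈ 2.14 µA

Parallel bank: R_p = 1/(1/48.6 + 1/23.0 + 1/1.66) = 1.500 kΩ.
V_A = 24.8 × 1.500/10.46 = 3.557 mV.
I(R_c) = V_A / R_c = 3.557/1.66 = 2.143 µA.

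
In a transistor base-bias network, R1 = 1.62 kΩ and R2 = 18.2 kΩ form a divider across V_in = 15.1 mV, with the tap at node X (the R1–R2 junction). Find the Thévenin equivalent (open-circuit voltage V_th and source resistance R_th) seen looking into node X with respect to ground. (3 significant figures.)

V_th ≈ 13.9 mV, R_th ≈ 1.49 kΩ

With X open, the divider is unloaded: V_th = 15.1 × 18.2/19.82 = 13.87 mV.
Looking into X with the source shorted: R_th = R1·R2/(R1+R2) = 1.620 × 18.2/19.82 = 1.488 kΩ.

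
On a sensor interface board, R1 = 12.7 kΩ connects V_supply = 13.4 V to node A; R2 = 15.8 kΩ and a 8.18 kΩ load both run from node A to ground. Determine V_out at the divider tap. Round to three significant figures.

R2 ‖ R_L = (15.8 × 8.18)/(15.8 + 8.18) = 5.390 kΩ.
Then V_out = V_supply · R2'/(R1 + R2') = 13.4 × 5.390/18.09 = 3.992 V.

V_out ≈ 3.99 V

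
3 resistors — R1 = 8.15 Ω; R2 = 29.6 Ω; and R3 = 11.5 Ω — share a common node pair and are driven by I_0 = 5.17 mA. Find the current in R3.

I ≈ 1.85 mA

Total conductance ΣG = 1/8.15 + 1/29.6 + 1/11.5 = 0.2434 (units of 1/Ω).
R3 takes the fraction G_k/ΣG = 0.08696/0.2434 = 0.3572, so I = 5.17 × 0.3572 = 1.847 mA.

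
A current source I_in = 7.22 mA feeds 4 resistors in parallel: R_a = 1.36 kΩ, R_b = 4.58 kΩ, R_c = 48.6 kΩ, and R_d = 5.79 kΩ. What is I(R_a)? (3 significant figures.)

I ≈ 4.63 mA

Conductances: ΣG = 1/1.36 + 1/4.58 + 1/48.6 + 1/5.79 = 1.147 (1/kΩ).
R_a takes the fraction G_k/ΣG = 0.7353/1.147 = 0.6411, so I = 7.22 × 0.6411 = 4.629 mA.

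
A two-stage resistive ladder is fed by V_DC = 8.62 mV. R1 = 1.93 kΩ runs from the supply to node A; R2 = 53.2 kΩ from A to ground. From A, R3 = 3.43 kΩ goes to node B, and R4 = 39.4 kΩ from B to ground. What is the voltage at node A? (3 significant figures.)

V_A ≈ 7.97 mV

Node A sees R2 in parallel with the series input of stage 2, R3 + R4 = 42.83 kΩ.
R2 ‖ (R3+R4) = 23.73 kΩ.
First divider: V_A = V_DC · 23.73/(1.93 + 23.73) = 7.972 mV.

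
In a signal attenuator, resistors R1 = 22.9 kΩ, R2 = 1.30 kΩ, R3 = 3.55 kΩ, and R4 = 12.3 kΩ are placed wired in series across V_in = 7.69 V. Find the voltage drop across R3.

V ≈ 0.682 V

Total series resistance ΣR = 22.9 + 1.30 + 3.55 + 12.3 = 40.05 kΩ.
By the voltage-divider rule, V = 7.69 × 3.550/40.05 = 0.6816 V.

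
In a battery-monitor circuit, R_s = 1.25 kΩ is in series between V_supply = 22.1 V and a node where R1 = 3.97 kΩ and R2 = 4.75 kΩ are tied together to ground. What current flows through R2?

Parallel bank: R_p = 1/(1/3.97 + 1/4.75) = 2.163 kΩ.
Node voltage V_A = V_supply · R_p/(R_s + R_p) = 22.1 × 0.6337 = 14.00 V.
I(R2) = V_A / R2 = 14.00/4.75 = 2.948 mA.
(Check via current divider: I_total = 6.476 mA; share G_k/ΣG = 0.4553 → same result.)

I ≈ 2.95 mA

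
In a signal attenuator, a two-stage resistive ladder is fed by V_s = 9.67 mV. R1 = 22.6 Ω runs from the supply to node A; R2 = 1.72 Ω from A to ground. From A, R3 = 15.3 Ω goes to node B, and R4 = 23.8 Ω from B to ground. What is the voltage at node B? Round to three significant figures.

The second stage (R3 + R4 = 39.10 Ω) loads node A in parallel with R2.
Effective lower resistance at A: R2 ‖ 39.10 = 1.648 Ω.
V_A = 9.67 × 1.648/(22.6 + 1.648) = 0.6570 mV.
Stage 2 is unloaded, so V_B = V_A · R4/(R3+R4) = 0.6570 × 23.8/39.10 = 0.3999 mV.

V_B ≈ 0.400 mV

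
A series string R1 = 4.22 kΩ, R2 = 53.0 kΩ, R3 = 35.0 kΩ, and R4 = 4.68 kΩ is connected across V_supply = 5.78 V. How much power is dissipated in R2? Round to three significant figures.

Series current I = V_supply/ΣR = 5.78/96.90 = 0.05965 mA.
P = I²R = 0.003558 × 53.0 = 0.1886 mW.

P ≈ 0.189 mW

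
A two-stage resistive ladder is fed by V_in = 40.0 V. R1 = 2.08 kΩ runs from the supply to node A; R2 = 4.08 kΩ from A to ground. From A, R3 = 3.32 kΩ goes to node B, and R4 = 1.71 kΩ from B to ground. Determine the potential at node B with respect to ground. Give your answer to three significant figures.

V_B ≈ 7.07 V

Looking into the second stage from A: R3 + R4 = 5.030 kΩ appears in parallel with R2.
Effective lower resistance at A: R2 ‖ 5.030 = 2.253 kΩ.
First divider: V_A = V_in · 2.253/(2.08 + 2.253) = 20.80 V.
V_B = V_A × 0.3400 = 7.070 V.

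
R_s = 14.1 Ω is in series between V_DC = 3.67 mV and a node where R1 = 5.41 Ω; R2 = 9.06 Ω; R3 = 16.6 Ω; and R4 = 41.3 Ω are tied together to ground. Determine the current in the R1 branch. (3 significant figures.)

I ≈ 0.107 mA

Equivalent of the parallel group: R_p = 2.634 Ω.
V_A = 3.67 × 2.634/16.73 = 0.5776 mV.
Branch current I = V_A/R1 = 0.5776/5.41 = 0.1068 mA.
(Check via current divider: I_total = 0.2193 mA; share G_k/ΣG = 0.4868 → same result.)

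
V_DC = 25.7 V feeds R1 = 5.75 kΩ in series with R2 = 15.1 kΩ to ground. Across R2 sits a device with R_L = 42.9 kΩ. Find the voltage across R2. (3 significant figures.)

V_out ≈ 17.0 V

First combine the lower leg with the load: R2 ‖ R_L = 11.17 kΩ.
Voltage divider with the loaded lower leg: V_out = 25.7 × 11.17/(5.75 + 11.17) = 25.7 × 0.6601 = 16.97 V.
(Unloaded it would be 18.6 V; the load pulls it down.)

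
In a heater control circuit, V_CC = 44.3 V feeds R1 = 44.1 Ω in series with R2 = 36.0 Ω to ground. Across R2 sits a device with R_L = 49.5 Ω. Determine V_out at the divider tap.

First combine the lower leg with the load: R2 ‖ R_L = 20.84 Ω.
Then V_out = V_CC · R2'/(R1 + R2') = 44.3 × 20.84/64.94 = 14.22 V.

V_out ≈ 14.2 V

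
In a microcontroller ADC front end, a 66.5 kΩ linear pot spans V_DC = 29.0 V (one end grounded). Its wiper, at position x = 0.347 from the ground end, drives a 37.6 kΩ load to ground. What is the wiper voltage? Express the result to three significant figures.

Lower segment x·R_p = 23.08 kΩ; upper segment (1−x)·R_p = 43.42 kΩ.
R_L loads the lower segment: effective lower R = 14.30 kΩ.
Loaded-divider output: V_out = 29.0 × 0.2477 = 7.184 V.

V_out ≈ 7.18 V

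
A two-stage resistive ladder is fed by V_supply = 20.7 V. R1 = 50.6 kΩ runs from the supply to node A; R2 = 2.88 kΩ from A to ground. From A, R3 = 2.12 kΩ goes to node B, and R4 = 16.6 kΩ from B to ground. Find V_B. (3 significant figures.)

The second stage (R3 + R4 = 18.72 kΩ) loads node A in parallel with R2.
R2 ‖ (R3+R4) = 2.496 kΩ.
So V_A = 20.7 × 0.04701 = 0.9731 V.
V_B = V_A × 0.8868 = 0.8629 V.

V_B ≈ 0.863 V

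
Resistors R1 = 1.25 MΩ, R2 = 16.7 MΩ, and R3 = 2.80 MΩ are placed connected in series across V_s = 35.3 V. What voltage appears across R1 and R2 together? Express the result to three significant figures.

Series total: ΣR = 1.25 + 16.7 + 2.80 = 20.75 MΩ.
R_{R1..R2} = 1.25 + 16.7 = 17.95 MΩ.
By the voltage-divider rule, V = 35.3 × 17.95/20.75 = 30.54 V.

V ≈ 30.5 V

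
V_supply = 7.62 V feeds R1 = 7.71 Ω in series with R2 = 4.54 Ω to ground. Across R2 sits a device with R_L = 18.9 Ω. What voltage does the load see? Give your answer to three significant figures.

V_out ≈ 2.45 V

The load sits in parallel with R2, giving an effective lower resistance R2' = R2·R_L/(R2+R_L) = 3.661 Ω.
Voltage divider with the loaded lower leg: V_out = 7.62 × 3.661/(7.71 + 3.661) = 7.62 × 0.3219 = 2.453 V.
(Unloaded it would be 2.82 V; the load pulls it down.)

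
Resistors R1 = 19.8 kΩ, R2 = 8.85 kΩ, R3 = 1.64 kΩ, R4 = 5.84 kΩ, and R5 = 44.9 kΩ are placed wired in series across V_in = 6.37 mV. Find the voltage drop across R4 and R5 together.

Series total: ΣR = 19.8 + 8.85 + 1.64 + 5.84 + 44.9 = 81.03 kΩ.
R_{R4..R5} = 5.84 + 44.9 = 50.74 kΩ.
By the voltage-divider rule, V = 6.37 × 50.74/81.03 = 3.989 mV.

V ≈ 3.99 mV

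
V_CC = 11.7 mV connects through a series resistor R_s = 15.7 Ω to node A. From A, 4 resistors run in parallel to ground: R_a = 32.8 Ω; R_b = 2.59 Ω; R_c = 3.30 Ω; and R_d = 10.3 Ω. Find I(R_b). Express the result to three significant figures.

I ≈ 0.327 mA

Equivalent of the parallel group: R_p = 1.224 Ω.
Node voltage V_A = V_CC · R_p/(R_s + R_p) = 11.7 × 0.07235 = 0.8465 mV.
I(R_b) = V_A / R_b = 0.8465/2.59 = 0.3268 mA.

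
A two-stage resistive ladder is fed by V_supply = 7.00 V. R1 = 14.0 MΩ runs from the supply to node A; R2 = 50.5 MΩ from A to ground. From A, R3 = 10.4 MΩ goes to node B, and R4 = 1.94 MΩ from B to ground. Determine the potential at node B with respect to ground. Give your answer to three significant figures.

V_B ≈ 0.456 V

Looking into the second stage from A: R3 + R4 = 12.34 MΩ appears in parallel with R2.
Effective lower resistance at A: R2 ‖ 12.34 = 9.917 MΩ.
First divider: V_A = V_supply · 9.917/(14.0 + 9.917) = 2.902 V.
Stage 2 is unloaded, so V_B = V_A · R4/(R3+R4) = 2.902 × 1.94/12.34 = 0.4563 V.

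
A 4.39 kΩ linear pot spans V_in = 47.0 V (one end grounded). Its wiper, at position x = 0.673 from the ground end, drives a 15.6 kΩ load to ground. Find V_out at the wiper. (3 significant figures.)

Lower segment x·R_p = 2.954 kΩ; upper segment (1−x)·R_p = 1.436 kΩ.
Lower segment in parallel with the load: 2.954 ‖ 15.6 = 2.484 kΩ.
Loaded-divider output: V_out = 47.0 × 0.6338 = 29.79 V.

V_out ≈ 29.8 V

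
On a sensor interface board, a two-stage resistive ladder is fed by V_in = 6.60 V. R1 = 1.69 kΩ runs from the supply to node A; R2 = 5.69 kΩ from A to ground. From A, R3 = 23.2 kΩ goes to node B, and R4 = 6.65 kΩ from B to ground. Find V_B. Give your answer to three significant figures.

V_B ≈ 1.09 V

The second stage (R3 + R4 = 29.85 kΩ) loads node A in parallel with R2.
R2 ‖ (R3+R4) = 4.779 kΩ.
V_A = 6.60 × 4.779/(1.69 + 4.779) = 4.876 V.
Stage 2 is unloaded, so V_B = V_A · R4/(R3+R4) = 4.876 × 6.65/29.85 = 1.086 V.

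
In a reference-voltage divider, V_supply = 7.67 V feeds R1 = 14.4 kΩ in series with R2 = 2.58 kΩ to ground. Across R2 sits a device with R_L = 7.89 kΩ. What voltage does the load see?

V_out ≈ 0.912 V

R2 ‖ R_L = (2.58 × 7.89)/(2.58 + 7.89) = 1.944 kΩ.
Now apply the divider: V_out = 7.67 × 0.1190 = 0.9124 V.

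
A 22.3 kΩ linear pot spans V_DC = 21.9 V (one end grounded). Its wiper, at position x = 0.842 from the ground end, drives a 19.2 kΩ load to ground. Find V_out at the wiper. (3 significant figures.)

V_out ≈ 16.0 V

Split the track: R_lower = x·R_p = 18.78 kΩ, R_upper = (1−x)·R_p = 3.523 kΩ.
Lower segment in parallel with the load: 18.78 ‖ 19.2 = 9.493 kΩ.
Loaded-divider output: V_out = 21.9 × 0.7293 = 15.97 V.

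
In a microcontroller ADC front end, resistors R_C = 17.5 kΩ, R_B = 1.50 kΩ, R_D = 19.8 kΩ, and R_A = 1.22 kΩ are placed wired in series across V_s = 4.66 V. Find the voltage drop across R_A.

ΣR = 17.5 + 1.50 + 19.8 + 1.22 = 40.02 kΩ.
By the voltage-divider rule, V = 4.66 × 1.220/40.02 = 0.1421 V.

V ≈ 0.142 V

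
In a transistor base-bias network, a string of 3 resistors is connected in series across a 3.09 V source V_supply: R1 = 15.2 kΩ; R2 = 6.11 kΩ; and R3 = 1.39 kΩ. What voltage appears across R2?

ΣR = 15.2 + 6.11 + 1.39 = 22.70 kΩ.
By the voltage-divider rule, V = 3.09 × 6.110/22.70 = 0.8317 V.

V ≈ 0.832 V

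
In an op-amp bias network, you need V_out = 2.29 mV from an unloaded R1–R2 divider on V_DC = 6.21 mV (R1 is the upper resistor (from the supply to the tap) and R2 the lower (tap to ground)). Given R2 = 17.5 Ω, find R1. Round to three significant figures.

V_out/V_DC = R2/(R1+R2) = 0.3688.
So R1 = R2 · (V_DC/V_out − 1) = 17.5 × (6.21/2.29 − 1) = 17.5 × 1.712 = 29.96 Ω.

R1 ≈ 30.0 Ω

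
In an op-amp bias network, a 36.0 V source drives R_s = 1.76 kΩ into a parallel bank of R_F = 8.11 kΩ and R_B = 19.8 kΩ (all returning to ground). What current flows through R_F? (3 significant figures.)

I ≈ 3.40 mA

Equivalent of the parallel group: R_p = 5.753 kΩ.
V_A by voltage divider: V_A = 36.0 × 5.753/(1.76 + 5.753) = 27.57 V.
I(R_F) = V_A / R_F = 27.57/8.11 = 3.399 mA.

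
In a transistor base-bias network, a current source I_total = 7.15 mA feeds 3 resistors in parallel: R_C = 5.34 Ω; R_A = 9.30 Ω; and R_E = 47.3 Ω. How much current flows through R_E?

I ≈ 0.478 mA

Conductances: ΣG = 1/5.34 + 1/9.30 + 1/47.3 = 0.3159 (1/Ω).
R_E takes the fraction G_k/ΣG = 0.02114/0.3159 = 0.06692, so I = 7.15 × 0.06692 = 0.4785 mA.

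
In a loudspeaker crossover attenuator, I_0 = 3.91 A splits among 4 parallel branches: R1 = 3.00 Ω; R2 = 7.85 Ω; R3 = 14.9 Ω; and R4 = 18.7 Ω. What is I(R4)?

ΣG = 1/3.00 + 1/7.85 + 1/14.9 + 1/18.7 = 0.5813.
By the current-divider rule, I = I_0 · G_k/ΣG = 3.91 × 0.09199 = 0.3597 A.

I ≈ 0.360 A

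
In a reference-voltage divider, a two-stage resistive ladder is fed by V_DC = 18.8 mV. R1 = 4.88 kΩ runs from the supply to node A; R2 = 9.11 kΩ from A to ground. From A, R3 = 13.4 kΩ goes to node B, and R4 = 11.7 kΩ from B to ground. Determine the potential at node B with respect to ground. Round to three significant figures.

V_B ≈ 5.07 mV

The second stage (R3 + R4 = 25.10 kΩ) loads node A in parallel with R2.
R2 ‖ (R3+R4) = 6.684 kΩ.
V_A = 18.8 × 6.684/(4.88 + 6.684) = 10.87 mV.
Then the unloaded second divider: V_B = V_A × R4/(R3+R4) = 10.87 × 0.4661 = 5.065 mV.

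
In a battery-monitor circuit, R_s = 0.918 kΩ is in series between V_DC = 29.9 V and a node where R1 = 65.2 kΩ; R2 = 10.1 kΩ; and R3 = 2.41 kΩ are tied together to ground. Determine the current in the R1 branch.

I ≈ 0.309 mA

Parallel bank: R_p = 1/(1/65.2 + 1/10.1 + 1/2.41) = 1.889 kΩ.
V_A = 29.9 × 1.889/2.807 = 20.12 V.
I(R1) = V_A / R1 = 20.12/65.2 = 0.3086 mA.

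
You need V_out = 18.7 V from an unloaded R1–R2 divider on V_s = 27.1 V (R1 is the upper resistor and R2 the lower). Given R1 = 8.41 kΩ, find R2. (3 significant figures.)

V_out/V_s = R2/(R1+R2) = 0.6900.
So R2 = R1 · V_out/(V_s − V_out) = 8.41 × 18.7/(27.1 − 18.7) = 8.41 × 2.226 = 18.72 kΩ.

R2 ≈ 18.7 kΩ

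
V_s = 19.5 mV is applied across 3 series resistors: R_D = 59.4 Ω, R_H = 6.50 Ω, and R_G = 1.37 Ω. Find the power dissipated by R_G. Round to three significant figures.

P ≈ 0.115 µW

The common current is I = 19.5/67.27 = 0.2899 mA.
P(R_G) = I²·R_G = (0.2899)² × 1.37 = 0.1151 µW.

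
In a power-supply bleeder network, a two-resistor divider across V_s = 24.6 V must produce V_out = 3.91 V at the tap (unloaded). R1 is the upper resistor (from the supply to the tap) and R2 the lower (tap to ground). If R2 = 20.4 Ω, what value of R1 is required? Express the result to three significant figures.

R1 ≈ 108 Ω

The divider ratio is R2/(R1+R2) = 3.91/24.6 = 0.1589.
So R1 = R2 · (V_s/V_out − 1) = 20.4 × (24.6/3.91 − 1) = 20.4 × 5.292 = 107.9 Ω.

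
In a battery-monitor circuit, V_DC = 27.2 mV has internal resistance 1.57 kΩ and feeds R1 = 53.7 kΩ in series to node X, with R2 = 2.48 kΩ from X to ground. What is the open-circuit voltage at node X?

V_th ≈ 1.17 mV

R1' = 1.57 + 53.7 = 55.27 kΩ (source resistance + R1).
Open-circuit (no load on X): V_th = V_DC · R2/(R1' + R2) = 27.2 × 2.48/(55.27 + 2.48) = 1.168 mV.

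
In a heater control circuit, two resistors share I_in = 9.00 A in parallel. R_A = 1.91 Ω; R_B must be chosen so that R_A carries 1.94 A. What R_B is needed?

R_B ≈ 0.525 Ω

The fraction through R_A equals R_B/(R_A+R_B).
With f = 0.2156, R_B = R_A · f/(1−f) = 1.91 × 0.2748 = 0.5248 Ω.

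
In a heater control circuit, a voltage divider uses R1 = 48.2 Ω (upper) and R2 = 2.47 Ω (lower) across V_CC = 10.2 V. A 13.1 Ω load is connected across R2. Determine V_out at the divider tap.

V_out ≈ 0.422 V

First combine the lower leg with the load: R2 ‖ R_L = 2.078 Ω.
Now apply the divider: V_out = 10.2 × 0.04133 = 0.4216 V.
(Unloaded it would be 0.497 V; the load pulls it down.)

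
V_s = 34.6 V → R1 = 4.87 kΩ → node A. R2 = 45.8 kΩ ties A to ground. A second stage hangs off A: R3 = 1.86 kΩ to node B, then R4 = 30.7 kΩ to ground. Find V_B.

V_B ≈ 26.0 V

The second stage (R3 + R4 = 32.56 kΩ) loads node A in parallel with R2.
R2 ‖ (R3+R4) = 19.03 kΩ.
First divider: V_A = V_s · 19.03/(4.87 + 19.03) = 27.55 V.
Stage 2 is unloaded, so V_B = V_A · R4/(R3+R4) = 27.55 × 30.7/32.56 = 25.98 V.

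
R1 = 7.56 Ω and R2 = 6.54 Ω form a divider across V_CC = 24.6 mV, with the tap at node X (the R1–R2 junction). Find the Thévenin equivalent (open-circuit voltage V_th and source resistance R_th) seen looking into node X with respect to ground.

V_th ≈ 11.4 mV, R_th ≈ 3.51 Ω

With X open, the divider is unloaded: V_th = 24.6 × 6.54/14.10 = 11.41 mV.
Zeroing V_CC shorts the top of R1 to ground, so R_th = R1 ‖ R2 = 3.507 Ω.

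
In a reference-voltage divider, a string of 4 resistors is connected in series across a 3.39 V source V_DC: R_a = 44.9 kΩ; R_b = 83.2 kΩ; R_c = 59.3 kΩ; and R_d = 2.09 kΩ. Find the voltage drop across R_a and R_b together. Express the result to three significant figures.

V ≈ 2.29 V

Series total: ΣR = 44.9 + 83.2 + 59.3 + 2.09 = 189.5 kΩ.
R_{R_a..R_b} = 44.9 + 83.2 = 128.1 kΩ.
By the voltage-divider rule, V = 3.39 × 128.1/189.5 = 2.292 V.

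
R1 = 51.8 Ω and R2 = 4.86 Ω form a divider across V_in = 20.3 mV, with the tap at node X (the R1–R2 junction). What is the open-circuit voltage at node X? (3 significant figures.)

V_th ≈ 1.74 mV

With X open, the divider is unloaded: V_th = 20.3 × 4.86/56.66 = 1.741 mV.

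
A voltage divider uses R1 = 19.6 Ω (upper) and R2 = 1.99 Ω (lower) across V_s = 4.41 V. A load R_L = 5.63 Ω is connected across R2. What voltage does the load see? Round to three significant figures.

V_out ≈ 0.308 V

R2 ‖ R_L = (1.99 × 5.63)/(1.99 + 5.63) = 1.470 Ω.
Then V_out = V_s · R2'/(R1 + R2') = 4.41 × 1.470/21.07 = 0.3077 V.
(Unloaded it would be 0.406 V; the load pulls it down.)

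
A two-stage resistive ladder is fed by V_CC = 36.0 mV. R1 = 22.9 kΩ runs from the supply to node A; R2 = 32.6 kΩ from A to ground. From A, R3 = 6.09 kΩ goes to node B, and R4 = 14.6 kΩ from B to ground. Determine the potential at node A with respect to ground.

Node A sees R2 in parallel with the series input of stage 2, R3 + R4 = 20.69 kΩ.
R2 ‖ (R3+R4) = 12.66 kΩ.
V_A = 36.0 × 12.66/(22.9 + 12.66) = 12.81 mV.

V_A ≈ 12.8 mV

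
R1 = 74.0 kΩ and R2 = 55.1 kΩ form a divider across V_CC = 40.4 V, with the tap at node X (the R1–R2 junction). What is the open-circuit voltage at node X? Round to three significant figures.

V_th ≈ 17.2 V

With X open, the divider is unloaded: V_th = 40.4 × 55.1/129.1 = 17.24 V.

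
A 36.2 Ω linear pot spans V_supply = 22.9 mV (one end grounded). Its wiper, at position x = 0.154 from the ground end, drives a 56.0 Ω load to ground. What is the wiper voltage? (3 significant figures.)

V_out ≈ 3.25 mV

Lower segment x·R_p = 5.575 Ω; upper segment (1−x)·R_p = 30.63 Ω.
R_L loads the lower segment: effective lower R = 5.070 Ω.
Then V_out = V_supply · 5.070/(30.63 + 5.070) = 3.253 mV.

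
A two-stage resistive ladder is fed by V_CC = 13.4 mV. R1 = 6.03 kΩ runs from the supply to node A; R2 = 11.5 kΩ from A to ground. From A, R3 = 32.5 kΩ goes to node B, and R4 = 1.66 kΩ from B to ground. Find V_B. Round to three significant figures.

Node A sees R2 in parallel with the series input of stage 2, R3 + R4 = 34.16 kΩ.
Effective lower resistance at A: R2 ‖ 34.16 = 8.604 kΩ.
First divider: V_A = V_CC · 8.604/(6.03 + 8.604) = 7.878 mV.
V_B = V_A × 0.04859 = 0.3828 mV.

V_B ≈ 0.383 mV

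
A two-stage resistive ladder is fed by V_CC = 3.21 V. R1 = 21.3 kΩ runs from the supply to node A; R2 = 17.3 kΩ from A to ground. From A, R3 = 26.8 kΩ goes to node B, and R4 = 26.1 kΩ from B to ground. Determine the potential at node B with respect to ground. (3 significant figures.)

V_B ≈ 0.601 V

Node A sees R2 in parallel with the series input of stage 2, R3 + R4 = 52.90 kΩ.
Effective lower resistance at A: R2 ‖ 52.90 = 13.04 kΩ.
So V_A = 3.21 × 0.3797 = 1.219 V.
V_B = V_A × 0.4934 = 0.6013 V.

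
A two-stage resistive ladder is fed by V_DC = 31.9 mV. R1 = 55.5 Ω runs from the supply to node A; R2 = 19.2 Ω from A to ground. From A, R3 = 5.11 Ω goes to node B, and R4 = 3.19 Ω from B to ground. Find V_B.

The second stage (R3 + R4 = 8.300 Ω) loads node A in parallel with R2.
Effective lower resistance at A: R2 ‖ 8.300 = 5.795 Ω.
First divider: V_A = V_DC · 5.795/(55.5 + 5.795) = 3.016 mV.
Then the unloaded second divider: V_B = V_A × R4/(R3+R4) = 3.016 × 0.3843 = 1.159 mV.

V_B ≈ 1.16 mV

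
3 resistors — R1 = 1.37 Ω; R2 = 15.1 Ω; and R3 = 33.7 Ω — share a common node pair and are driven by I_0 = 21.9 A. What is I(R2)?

I ≈ 1.76 A

Conductances: ΣG = 1/1.37 + 1/15.1 + 1/33.7 = 0.8258 (1/Ω).
By the current-divider rule, I = I_0 · G_k/ΣG = 21.9 × 0.08019 = 1.756 A.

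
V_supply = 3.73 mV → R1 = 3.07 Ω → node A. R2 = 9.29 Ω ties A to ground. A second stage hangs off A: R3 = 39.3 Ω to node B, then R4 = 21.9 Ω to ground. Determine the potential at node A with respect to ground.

Looking into the second stage from A: R3 + R4 = 61.20 Ω appears in parallel with R2.
Effective lower resistance at A: R2 ‖ 61.20 = 8.066 Ω.
V_A = 3.73 × 8.066/(3.07 + 8.066) = 2.702 mV.

V_A ≈ 2.70 mV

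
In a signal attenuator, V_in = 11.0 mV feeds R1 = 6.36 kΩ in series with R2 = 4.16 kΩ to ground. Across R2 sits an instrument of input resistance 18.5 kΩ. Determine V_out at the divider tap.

First combine the lower leg with the load: R2 ‖ R_L = 3.396 kΩ.
Voltage divider with the loaded lower leg: V_out = 11.0 × 3.396/(6.36 + 3.396) = 11.0 × 0.3481 = 3.829 mV.
(Unloaded it would be 4.35 mV; the load pulls it down.)

V_out ≈ 3.83 mV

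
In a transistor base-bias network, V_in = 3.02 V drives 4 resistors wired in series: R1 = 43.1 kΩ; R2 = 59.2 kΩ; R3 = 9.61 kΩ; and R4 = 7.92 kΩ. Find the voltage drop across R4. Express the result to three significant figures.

Series total: ΣR = 43.1 + 59.2 + 9.61 + 7.92 = 119.8 kΩ.
Voltage divider: V = V_in · (7.920 / 119.8) = 3.02 × 0.06609 = 0.1996 V.

V ≈ 0.200 V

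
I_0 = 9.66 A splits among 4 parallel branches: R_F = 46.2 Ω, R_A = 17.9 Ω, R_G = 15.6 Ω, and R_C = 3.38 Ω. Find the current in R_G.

Total conductance ΣG = 1/46.2 + 1/17.9 + 1/15.6 + 1/3.38 = 0.4375 (units of 1/Ω).
By the current-divider rule, I = I_0 · G_k/ΣG = 9.66 × 0.1465 = 1.415 A.

I ≈ 1.42 A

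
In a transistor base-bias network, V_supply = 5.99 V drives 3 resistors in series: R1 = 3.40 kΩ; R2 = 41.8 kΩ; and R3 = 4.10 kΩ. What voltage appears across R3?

Series total: ΣR = 3.40 + 41.8 + 4.10 = 49.30 kΩ.
By the voltage-divider rule, V = 5.99 × 4.100/49.30 = 0.4982 V.

V ≈ 0.498 V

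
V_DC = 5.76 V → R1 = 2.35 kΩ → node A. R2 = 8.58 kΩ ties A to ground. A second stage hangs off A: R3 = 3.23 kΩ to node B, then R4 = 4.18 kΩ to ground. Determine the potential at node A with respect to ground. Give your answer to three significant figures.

V_A ≈ 3.62 V

Node A sees R2 in parallel with the series input of stage 2, R3 + R4 = 7.410 kΩ.
R2 ‖ (R3+R4) = 3.976 kΩ.
V_A = 5.76 × 3.976/(2.35 + 3.976) = 3.620 V.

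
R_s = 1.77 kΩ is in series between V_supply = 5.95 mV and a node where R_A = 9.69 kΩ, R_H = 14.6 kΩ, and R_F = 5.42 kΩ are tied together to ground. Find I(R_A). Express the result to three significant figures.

I ≈ 0.377 µA

Equivalent of the parallel group: R_p = 2.807 kΩ.
V_A = 5.95 × 2.807/4.577 = 3.649 mV.
Branch current I = V_A/R_A = 3.649/9.69 = 0.3766 µA.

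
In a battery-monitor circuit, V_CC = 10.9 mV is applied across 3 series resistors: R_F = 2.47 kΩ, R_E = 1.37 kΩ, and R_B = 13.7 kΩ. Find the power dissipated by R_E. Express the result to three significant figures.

The common current is I = 10.9/17.54 = 0.6214 µA.
V(R_E) = I·R = 0.8514 mV; P = V·I = 0.8514 × 0.6214 = 0.5291 nW.

P ≈ 0.529 nW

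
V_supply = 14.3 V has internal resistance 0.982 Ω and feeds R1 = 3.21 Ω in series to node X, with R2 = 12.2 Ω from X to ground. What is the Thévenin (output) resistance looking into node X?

R_th ≈ 3.12 Ω

R1' = 0.982 + 3.21 = 4.192 Ω (source resistance + R1).
Looking into X with the source shorted: R_th = R1'·R2/(R1'+R2) = 4.192 × 12.2/16.39 = 3.120 Ω.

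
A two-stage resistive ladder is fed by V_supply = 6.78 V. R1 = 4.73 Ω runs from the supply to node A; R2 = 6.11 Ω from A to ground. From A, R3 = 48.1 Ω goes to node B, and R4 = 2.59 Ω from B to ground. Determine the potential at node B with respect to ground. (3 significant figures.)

Node A sees R2 in parallel with the series input of stage 2, R3 + R4 = 50.69 Ω.
R2 ‖ (R3+R4) = 5.453 Ω.
So V_A = 6.78 × 0.5355 = 3.631 V.
Then the unloaded second divider: V_B = V_A × R4/(R3+R4) = 3.631 × 0.05109 = 0.1855 V.

V_B ≈ 0.186 V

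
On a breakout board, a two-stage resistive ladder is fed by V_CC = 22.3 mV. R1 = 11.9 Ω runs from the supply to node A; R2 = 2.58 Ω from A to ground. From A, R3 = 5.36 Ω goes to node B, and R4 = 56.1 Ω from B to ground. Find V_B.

Node A sees R2 in parallel with the series input of stage 2, R3 + R4 = 61.46 Ω.
Effective lower resistance at A: R2 ‖ 61.46 = 2.476 Ω.
So V_A = 22.3 × 0.1722 = 3.841 mV.
V_B = V_A × 0.9128 = 3.506 mV.

V_B ≈ 3.51 mV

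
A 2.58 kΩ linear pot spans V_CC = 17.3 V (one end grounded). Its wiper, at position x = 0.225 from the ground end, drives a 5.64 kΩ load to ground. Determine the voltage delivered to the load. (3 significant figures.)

V_out ≈ 3.60 V

Lower segment x·R_p = 0.5805 kΩ; upper segment (1−x)·R_p = 2.000 kΩ.
(x·R_p) ‖ R_L = 0.5263 kΩ.
Then V_out = V_CC · 0.5263/(2.000 + 0.5263) = 3.605 V.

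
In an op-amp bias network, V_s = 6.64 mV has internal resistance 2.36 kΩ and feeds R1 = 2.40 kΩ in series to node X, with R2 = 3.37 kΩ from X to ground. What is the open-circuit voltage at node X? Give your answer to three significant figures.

V_th ≈ 2.75 mV

R1' = 2.36 + 2.40 = 4.760 kΩ (source resistance + R1).
V_th is the unloaded tap voltage: V_s · R2/(R1'+R2) = 6.64 × 0.4145 = 2.752 mV.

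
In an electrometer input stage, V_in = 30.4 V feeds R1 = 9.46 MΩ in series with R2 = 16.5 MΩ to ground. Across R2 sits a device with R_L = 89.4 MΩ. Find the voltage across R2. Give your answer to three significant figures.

The load sits in parallel with R2, giving an effective lower resistance R2' = R2·R_L/(R2+R_L) = 13.93 MΩ.
Now apply the divider: V_out = 30.4 × 0.5955 = 18.10 V.
(Unloaded it would be 19.3 V; the load pulls it down.)

V_out ≈ 18.1 V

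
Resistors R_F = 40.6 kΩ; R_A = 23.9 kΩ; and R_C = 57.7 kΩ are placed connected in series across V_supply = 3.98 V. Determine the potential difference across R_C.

V ≈ 1.88 V

Total series resistance ΣR = 40.6 + 23.9 + 57.7 = 122.2 kΩ.
Voltage divider: V = V_supply · (57.70 / 122.2) = 3.98 × 0.4722 = 1.879 V.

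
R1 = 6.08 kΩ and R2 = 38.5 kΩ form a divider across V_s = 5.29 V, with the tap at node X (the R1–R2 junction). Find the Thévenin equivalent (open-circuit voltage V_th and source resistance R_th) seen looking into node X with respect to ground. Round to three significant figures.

V_th ≈ 4.57 V, R_th ≈ 5.25 kΩ

V_th is the unloaded tap voltage: V_s · R2/(R1+R2) = 5.29 × 0.8636 = 4.569 V.
Looking into X with the source shorted: R_th = R1·R2/(R1+R2) = 6.080 × 38.5/44.58 = 5.251 kΩ.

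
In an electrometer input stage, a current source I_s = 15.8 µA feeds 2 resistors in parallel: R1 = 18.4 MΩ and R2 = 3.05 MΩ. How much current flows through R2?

I ≈ 13.6 µA

For two parallel branches, I_k = I_s · (other R)/(sum of R).
I(R2) = 15.8 × 18.4/(18.4 + 3.05) = 15.8 × 0.8578 = 13.55 µA.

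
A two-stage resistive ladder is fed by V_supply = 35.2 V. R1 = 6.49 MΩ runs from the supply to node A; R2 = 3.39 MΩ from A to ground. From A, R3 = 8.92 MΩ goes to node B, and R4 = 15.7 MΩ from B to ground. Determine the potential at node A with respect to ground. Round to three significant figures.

Looking into the second stage from A: R3 + R4 = 24.62 MΩ appears in parallel with R2.
R2 ‖ (R3+R4) = 2.980 MΩ.
V_A = 35.2 × 2.980/(6.49 + 2.980) = 11.08 V.

V_A ≈ 11.1 V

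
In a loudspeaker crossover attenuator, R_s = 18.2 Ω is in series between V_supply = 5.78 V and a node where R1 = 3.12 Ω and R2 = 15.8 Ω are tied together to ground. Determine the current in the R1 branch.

I ≈ 0.232 A

Combine the parallel branches: R_p = (1/3.12 + 1/15.8)⁻¹ = 2.605 Ω.
Node voltage V_A = V_supply · R_p/(R_s + R_p) = 5.78 × 0.1252 = 0.7238 V.
I(R1) = V_A / R1 = 0.7238/3.12 = 0.2320 A.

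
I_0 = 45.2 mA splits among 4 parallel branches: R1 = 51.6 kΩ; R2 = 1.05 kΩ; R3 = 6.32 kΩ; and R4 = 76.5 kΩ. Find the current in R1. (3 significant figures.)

I ≈ 0.766 mA

ΣG = 1/51.6 + 1/1.05 + 1/6.32 + 1/76.5 = 1.143.
Current divider: I(R1) = I_0 · G_k/ΣG = 45.2 × (0.01938/1.143) = 45.2 × 0.01695 = 0.7663 mA.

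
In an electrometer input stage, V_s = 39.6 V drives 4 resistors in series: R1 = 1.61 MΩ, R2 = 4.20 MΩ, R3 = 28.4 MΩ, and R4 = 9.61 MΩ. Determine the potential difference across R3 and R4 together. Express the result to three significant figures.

Series total: ΣR = 1.61 + 4.20 + 28.4 + 9.61 = 43.82 MΩ.
R_{R3..R4} = 28.4 + 9.61 = 38.01 MΩ.
By the voltage-divider rule, V = 39.6 × 38.01/43.82 = 34.35 V.

V ≈ 34.3 V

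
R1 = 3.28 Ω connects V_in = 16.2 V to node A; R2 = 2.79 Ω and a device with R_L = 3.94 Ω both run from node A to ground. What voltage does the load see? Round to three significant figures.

V_out ≈ 5.39 V

First combine the lower leg with the load: R2 ‖ R_L = 1.633 Ω.
Now apply the divider: V_out = 16.2 × 0.3324 = 5.385 V.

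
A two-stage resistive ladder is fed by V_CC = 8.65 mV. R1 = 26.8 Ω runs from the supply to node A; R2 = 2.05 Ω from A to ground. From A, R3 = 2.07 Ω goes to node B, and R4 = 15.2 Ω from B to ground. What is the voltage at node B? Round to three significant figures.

V_B ≈ 0.487 mV

Looking into the second stage from A: R3 + R4 = 17.27 Ω appears in parallel with R2.
Effective lower resistance at A: R2 ‖ 17.27 = 1.832 Ω.
V_A = 8.65 × 1.832/(26.8 + 1.832) = 0.5536 mV.
V_B = V_A × 0.8801 = 0.4872 mV.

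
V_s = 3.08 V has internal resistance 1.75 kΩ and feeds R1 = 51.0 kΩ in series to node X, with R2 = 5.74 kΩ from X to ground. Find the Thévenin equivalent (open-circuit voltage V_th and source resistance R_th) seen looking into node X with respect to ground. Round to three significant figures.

R1' = 1.75 + 51.0 = 52.75 kΩ (source resistance + R1).
V_th is the unloaded tap voltage: V_s · R2/(R1'+R2) = 3.08 × 0.09814 = 0.3023 V.
With V_s suppressed (replaced by a short), R_th = R1' ‖ R2 = (52.75 × 5.74)/(52.75 + 5.74) = 5.177 kΩ.

V_th ≈ 0.302 V, R_th ≈ 5.18 kΩ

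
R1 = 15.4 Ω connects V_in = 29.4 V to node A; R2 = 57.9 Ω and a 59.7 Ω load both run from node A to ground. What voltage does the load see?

V_out ≈ 19.3 V

The load sits in parallel with R2, giving an effective lower resistance R2' = R2·R_L/(R2+R_L) = 29.39 Ω.
Then V_out = V_in · R2'/(R1 + R2') = 29.4 × 29.39/44.79 = 19.29 V.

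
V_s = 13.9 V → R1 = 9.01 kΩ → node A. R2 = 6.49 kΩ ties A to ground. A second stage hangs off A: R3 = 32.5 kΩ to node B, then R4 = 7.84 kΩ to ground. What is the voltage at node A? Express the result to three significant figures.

Node A sees R2 in parallel with the series input of stage 2, R3 + R4 = 40.34 kΩ.
Effective lower resistance at A: R2 ‖ 40.34 = 5.591 kΩ.
V_A = 13.9 × 5.591/(9.01 + 5.591) = 5.322 V.

V_A ≈ 5.32 V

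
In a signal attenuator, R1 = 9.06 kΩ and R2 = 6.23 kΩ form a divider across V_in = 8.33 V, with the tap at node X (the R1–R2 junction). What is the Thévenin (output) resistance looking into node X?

Looking into X with the source shorted: R_th = R1·R2/(R1+R2) = 9.060 × 6.23/15.29 = 3.692 kΩ.

R_th ≈ 3.69 kΩ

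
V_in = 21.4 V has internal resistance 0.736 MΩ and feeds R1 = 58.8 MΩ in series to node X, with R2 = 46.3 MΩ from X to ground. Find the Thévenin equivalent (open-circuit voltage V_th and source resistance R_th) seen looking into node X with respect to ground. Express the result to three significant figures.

V_th ≈ 9.36 V, R_th ≈ 26.0 MΩ

R1' = 0.736 + 58.8 = 59.54 MΩ (source resistance + R1).
With X open, the divider is unloaded: V_th = 21.4 × 46.3/105.8 = 9.362 V.
Zeroing V_in shorts the top of R1' to ground, so R_th = R1' ‖ R2 = 26.05 MΩ.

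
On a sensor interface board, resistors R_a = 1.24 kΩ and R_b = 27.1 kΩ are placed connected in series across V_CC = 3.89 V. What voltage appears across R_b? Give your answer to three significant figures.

Total series resistance ΣR = 1.24 + 27.1 = 28.34 kΩ.
Voltage divider: V = V_CC · (27.10 / 28.34) = 3.89 × 0.9562 = 3.720 V.

V ≈ 3.72 V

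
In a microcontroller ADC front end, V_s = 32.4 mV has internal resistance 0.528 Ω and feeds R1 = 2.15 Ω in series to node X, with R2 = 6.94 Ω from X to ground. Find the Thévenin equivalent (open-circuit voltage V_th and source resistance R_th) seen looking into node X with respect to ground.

R1' = 0.528 + 2.15 = 2.678 Ω (source resistance + R1).
V_th is the unloaded tap voltage: V_s · R2/(R1'+R2) = 32.4 × 0.7216 = 23.38 mV.
Zeroing V_s shorts the top of R1' to ground, so R_th = R1' ‖ R2 = 1.932 Ω.

V_th ≈ 23.4 mV, R_th ≈ 1.93 Ω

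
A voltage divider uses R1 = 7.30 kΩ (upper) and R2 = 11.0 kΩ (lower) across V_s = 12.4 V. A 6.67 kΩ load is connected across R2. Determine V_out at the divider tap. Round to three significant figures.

R2 ‖ R_L = (11.0 × 6.67)/(11.0 + 6.67) = 4.152 kΩ.
Voltage divider with the loaded lower leg: V_out = 12.4 × 4.152/(7.30 + 4.152) = 12.4 × 0.3626 = 4.496 V.
(Unloaded it would be 7.45 V; the load pulls it down.)

V_out ≈ 4.50 V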